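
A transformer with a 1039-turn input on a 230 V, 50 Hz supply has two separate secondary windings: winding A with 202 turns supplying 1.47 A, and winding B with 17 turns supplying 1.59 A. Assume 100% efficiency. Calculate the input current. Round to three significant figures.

V_A = 230 × 202/1039 = 44.716 V; V_B = 230 × 17/1039 = 3.7632 V.
P_out = V_A I_A + V_B I_B = 44.716×1.47 + 3.7632×1.59 = 65.733 + 5.9835 = 71.716 W.
Ideal ⇒ P_in = P_out, so I_in = P_out/V_in = 71.716/230 = 0.312 A.

I_in ≈ 0.312 A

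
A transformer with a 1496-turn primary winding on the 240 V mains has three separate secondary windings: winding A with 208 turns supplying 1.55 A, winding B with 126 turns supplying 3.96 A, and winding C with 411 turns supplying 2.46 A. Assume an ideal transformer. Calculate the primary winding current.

I_p ≈ 1.22 A

V_A = 240 × 208/1496 = 33.369 V; V_B = 240 × 126/1496 = 20.214 V; V_C = 240 × 411/1496 = 65.936 V.
P_out = V_A I_A + V_B I_B + V_C I_C = 33.369×1.55 + 20.214×3.96 + 65.936×2.46 = 51.722 + 80.047 + 162.20 = 293.97 W.
Ideal ⇒ P_in = P_out, so I_p = P_out/V_p = 293.97/240 = 1.22 A.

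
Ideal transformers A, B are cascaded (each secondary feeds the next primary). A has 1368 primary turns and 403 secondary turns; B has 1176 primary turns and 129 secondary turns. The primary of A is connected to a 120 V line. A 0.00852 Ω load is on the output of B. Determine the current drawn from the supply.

I_supply ≈ 14.7 A

Secondary of A: V = 120.00 × 403/1368 = 35.351 V.
Secondary of B: V = 35.351 × 129/1176 = 3.8778 V.
I_load = 3.8778/0.00852 = 455.14 A, so P_out = 3.8778 × 455.14 = 1764.9 W.
All ideal ⇒ P_in = P_out, so I_supply = 1764.9/120 = 14.7 A.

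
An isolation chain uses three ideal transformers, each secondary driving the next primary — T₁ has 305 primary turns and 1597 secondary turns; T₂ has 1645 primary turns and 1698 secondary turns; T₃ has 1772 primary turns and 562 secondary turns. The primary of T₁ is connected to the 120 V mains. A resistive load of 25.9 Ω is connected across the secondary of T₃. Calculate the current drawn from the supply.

I_supply ≈ 13.6 A

Secondary of T₁: V = 120.00 × 1597/305 = 628.33 V.
Secondary of T₂: V = 628.33 × 1698/1645 = 648.57 V.
Secondary of T₃: V = 648.57 × 562/1772 = 205.70 V.
I_load = 205.70/25.9 = 7.9420 A, so P_out = 205.70 × 7.9420 = 1633.7 W.
All ideal ⇒ P_in = P_out, so I_supply = 1633.7/120 = 13.6 A.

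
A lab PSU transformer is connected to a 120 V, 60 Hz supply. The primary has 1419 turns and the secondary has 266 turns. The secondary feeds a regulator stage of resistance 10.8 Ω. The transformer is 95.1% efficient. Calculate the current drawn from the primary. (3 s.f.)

V_s = 120 × 266/1419 = 22.495 V.
I_s = V_s/R = 22.495/10.8 = 2.0828 A.
P_out = V_s I_s = 22.495 × 2.0828 = 46.853 W.
P_in = P_out/η = 46.853/0.951 = 49.267 W.
I_p = P_in/V_p = 49.267/120 = 0.411 A.

I_p ≈ 0.411 A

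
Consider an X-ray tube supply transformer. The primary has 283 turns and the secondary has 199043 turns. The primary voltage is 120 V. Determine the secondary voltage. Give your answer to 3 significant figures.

V_s ≈ 84400 V

V_s/V_p = N_s/N_p, so V_s = 120 × 199043/283 = 84400 V.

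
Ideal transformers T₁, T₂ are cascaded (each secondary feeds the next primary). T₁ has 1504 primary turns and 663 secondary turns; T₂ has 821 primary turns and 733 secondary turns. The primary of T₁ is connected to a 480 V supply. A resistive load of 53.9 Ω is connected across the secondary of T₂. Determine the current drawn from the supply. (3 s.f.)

Secondary of T₁: V = 480.00 × 663/1504 = 211.60 V.
Secondary of T₂: V = 211.60 × 733/821 = 188.92 V.
I_load = 188.92/53.9 = 3.5049 A, so P_out = 188.92 × 3.5049 = 662.14 W.
All ideal ⇒ P_in = P_out, so I_supply = 662.14/480 = 1.38 A.

I_supply ≈ 1.38 A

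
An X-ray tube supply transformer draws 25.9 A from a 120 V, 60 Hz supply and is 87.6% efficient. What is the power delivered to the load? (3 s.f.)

P_in = V_p I_p = 120 × 25.9 = 3108.0 W.
P_out = η P_in = 0.876 × 3108.0 = 2720 W.

P_out ≈ 2720 W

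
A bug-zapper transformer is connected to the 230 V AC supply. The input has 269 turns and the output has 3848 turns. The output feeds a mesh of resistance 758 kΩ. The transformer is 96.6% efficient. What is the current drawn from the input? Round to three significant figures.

V_out = 230 × 3848/269 = 3290.1 V.
I_out = V_out/R = 3290.1/758000 = 0.0043405 A.
P_out = V_out I_out = 3290.1 × 0.0043405 = 14.281 W.
P_in = P_out/η = 14.281/0.966 = 14.783 W.
I_in = P_in/V_in = 14.783/230 = 0.0643 A.

I_in ≈ 0.0643 A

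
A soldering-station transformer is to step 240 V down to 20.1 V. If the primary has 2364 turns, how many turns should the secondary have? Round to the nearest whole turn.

N_s = 198 turns

N_s/N_p = V_s/V_p, so N_s = 2364 × 20.1/240 = 198.0 ≈ 198 turns.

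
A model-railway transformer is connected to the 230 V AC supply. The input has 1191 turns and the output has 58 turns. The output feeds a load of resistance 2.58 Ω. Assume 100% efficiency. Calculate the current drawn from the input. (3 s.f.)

I_in ≈ 0.211 A

V_out = V_in × N_out/N_in = 230 × 58/1191 = 11.201 V.
I_out = V_out/R = 11.201/2.58 = 4.3413 A.
For an ideal transformer I_in N_in = I_out N_out, so I_in = 4.3413 × 58/1191 = 0.211 A.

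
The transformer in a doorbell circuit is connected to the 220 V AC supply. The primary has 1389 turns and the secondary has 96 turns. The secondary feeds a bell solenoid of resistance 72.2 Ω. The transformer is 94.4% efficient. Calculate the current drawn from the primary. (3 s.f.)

I_p ≈ 0.0154 A

V_s = 220 × 96/1389 = 15.205 V.
I_s = V_s/R = 15.205/72.2 = 0.21060 A.
P_out = V_s I_s = 15.205 × 0.21060 = 3.2022 W.
P_in = P_out/η = 3.2022/0.944 = 3.3921 W.
I_p = P_in/V_p = 3.3921/220 = 0.0154 A.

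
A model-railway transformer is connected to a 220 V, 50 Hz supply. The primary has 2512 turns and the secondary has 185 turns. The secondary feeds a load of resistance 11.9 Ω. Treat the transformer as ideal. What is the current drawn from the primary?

V_s = V_p × N_s/N_p = 220 × 185/2512 = 16.202 V.
I_s = V_s/R = 16.202/11.9 = 1.3615 A.
For an ideal transformer I_p N_p = I_s N_s, so I_p = 1.3615 × 185/2512 = 0.100 A.

I_p ≈ 0.100 A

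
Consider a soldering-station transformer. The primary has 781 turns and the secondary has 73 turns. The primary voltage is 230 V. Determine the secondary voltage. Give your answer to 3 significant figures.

V_s ≈ 21.5 V

V_s/V_p = N_s/N_p, so V_s = 230 × 73/781 = 21.5 V.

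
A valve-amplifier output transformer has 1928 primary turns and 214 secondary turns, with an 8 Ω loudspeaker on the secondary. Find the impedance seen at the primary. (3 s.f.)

Z_p ≈ 649 Ω

Z_p = (N_p/N_s)² × Z_s = (1928/214)² × 8 = 649 Ω.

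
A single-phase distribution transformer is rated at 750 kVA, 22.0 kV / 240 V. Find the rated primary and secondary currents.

I_p = S/V_p = 750000/22000 = 34.1 A.
I_s = S/V_s = 750000/240 = 3120 A.

I_p ≈ 34.1 A, I_s ≈ 3120 A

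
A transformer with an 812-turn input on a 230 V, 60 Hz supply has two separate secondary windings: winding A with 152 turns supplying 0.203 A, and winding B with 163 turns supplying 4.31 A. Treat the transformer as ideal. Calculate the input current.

V_A = 230 × 152/812 = 43.054 V; V_B = 230 × 163/812 = 46.170 V.
P_out = V_A I_A + V_B I_B = 43.054×0.203 + 46.170×4.31 = 8.7400 + 198.99 = 207.73 W.
Ideal ⇒ P_in = P_out, so I_in = P_out/V_in = 207.73/230 = 0.903 A.

I_in ≈ 0.903 A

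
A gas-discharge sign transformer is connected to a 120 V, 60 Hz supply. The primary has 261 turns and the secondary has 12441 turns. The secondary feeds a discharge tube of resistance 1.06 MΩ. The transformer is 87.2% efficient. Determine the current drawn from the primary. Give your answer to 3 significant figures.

I_p ≈ 0.295 A

V_s = 120 × 12441/261 = 5720.0 V.
I_s = V_s/R = 5720.0/(1.06×10^6) = 0.0053962 A.
P_out = V_s I_s = 5720.0 × 0.0053962 = 30.866 W.
P_in = P_out/η = 30.866/0.872 = 35.397 W.
I_p = P_in/V_p = 35.397/120 = 0.295 A.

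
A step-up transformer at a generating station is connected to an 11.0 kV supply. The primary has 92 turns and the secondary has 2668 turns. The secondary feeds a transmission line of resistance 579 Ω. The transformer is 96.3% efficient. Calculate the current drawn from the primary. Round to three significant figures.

I_p ≈ 16600 A

V_s = 11000 × 2668/92 = 319000 V.
I_s = V_s/R = 319000/579 = 550.95 A.
P_out = V_s I_s = 319000 × 550.95 = 1.7575×10^8 W.
P_in = P_out/η = 1.7575×10^8/0.963 = 1.8251×10^8 W.
I_p = P_in/V_p = 1.8251×10^8/11000 = 16600 A.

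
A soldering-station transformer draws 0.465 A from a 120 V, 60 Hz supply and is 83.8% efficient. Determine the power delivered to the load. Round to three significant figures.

P_out ≈ 46.8 W

P_in = V_p I_p = 120 × 0.465 = 55.800 W.
P_out = η P_in = 0.838 × 55.800 = 46.8 W.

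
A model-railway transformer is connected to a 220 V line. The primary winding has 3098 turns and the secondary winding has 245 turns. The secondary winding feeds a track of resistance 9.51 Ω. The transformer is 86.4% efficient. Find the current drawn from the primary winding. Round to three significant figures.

I_p ≈ 0.167 A

V_s = 220 × 245/3098 = 17.398 V.
I_s = V_s/R = 17.398/9.51 = 1.8295 A.
P_out = V_s I_s = 17.398 × 1.8295 = 31.830 W.
P_in = P_out/η = 31.830/0.864 = 36.840 W.
I_p = P_in/V_p = 36.840/220 = 0.167 A.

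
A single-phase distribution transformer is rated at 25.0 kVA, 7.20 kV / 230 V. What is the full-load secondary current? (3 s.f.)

I_s = S/V_s = 25000/230 = 109 A.

I_s ≈ 109 A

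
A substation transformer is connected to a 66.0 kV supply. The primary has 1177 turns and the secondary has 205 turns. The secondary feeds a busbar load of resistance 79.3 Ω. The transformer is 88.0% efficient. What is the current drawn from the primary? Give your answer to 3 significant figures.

I_p ≈ 28.7 A

V_s = 66000 × 205/1177 = 11495 V.
I_s = V_s/R = 11495/79.3 = 144.96 A.
P_out = V_s I_s = 11495 × 144.96 = 1.6664×10^6 W.
P_in = P_out/η = 1.6664×10^6/0.880 = 1.8936×10^6 W.
I_p = P_in/V_p = 1.8936×10^6/66000 = 28.7 A.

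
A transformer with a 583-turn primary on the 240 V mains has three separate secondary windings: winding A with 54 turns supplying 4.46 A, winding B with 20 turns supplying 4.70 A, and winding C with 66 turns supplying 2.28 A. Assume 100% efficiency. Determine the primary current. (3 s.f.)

I_p ≈ 0.832 A

V_A = 240 × 54/583 = 22.230 V; V_B = 240 × 20/583 = 8.2333 V; V_C = 240 × 66/583 = 27.170 V.
P_out = V_A I_A + V_B I_B + V_C I_C = 22.230×4.46 + 8.2333×4.70 + 27.170×2.28 = 99.145 + 38.696 + 61.947 = 199.79 W.
Ideal ⇒ P_in = P_out, so I_p = P_out/V_p = 199.79/240 = 0.832 A.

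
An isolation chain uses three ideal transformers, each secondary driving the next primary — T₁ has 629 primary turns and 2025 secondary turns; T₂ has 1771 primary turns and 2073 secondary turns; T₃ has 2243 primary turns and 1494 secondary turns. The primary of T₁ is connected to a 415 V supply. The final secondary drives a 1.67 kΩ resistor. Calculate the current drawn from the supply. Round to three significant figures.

After T₁: V = 415.00 × 2025/629 = 1336.0 V.
After T₂: V = 1336.0 × 2073/1771 = 1563.9 V.
After T₃: V = 1563.9 × 1494/2243 = 1041.7 V.
I_load = 1041.7/1670 = 0.62375 A, so P_out = 1041.7 × 0.62375 = 649.73 W.
All ideal ⇒ P_in = P_out, so I_supply = 649.73/415 = 1.57 A.

I_supply ≈ 1.57 A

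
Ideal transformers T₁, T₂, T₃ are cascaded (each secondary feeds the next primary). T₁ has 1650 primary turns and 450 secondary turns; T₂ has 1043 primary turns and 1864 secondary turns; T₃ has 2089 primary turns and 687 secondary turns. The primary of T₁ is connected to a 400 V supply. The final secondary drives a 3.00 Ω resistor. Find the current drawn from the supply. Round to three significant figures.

After T₁: V = 400.00 × 450/1650 = 109.09 V.
After T₂: V = 109.09 × 1864/1043 = 194.96 V.
After T₃: V = 194.96 × 687/2089 = 64.116 V.
I_load = 64.116/3.00 = 21.372 A, so P_out = 64.116 × 21.372 = 1370.3 W.
All ideal ⇒ P_in = P_out, so I_supply = 1370.3/400 = 3.43 A.

I_supply ≈ 3.43 A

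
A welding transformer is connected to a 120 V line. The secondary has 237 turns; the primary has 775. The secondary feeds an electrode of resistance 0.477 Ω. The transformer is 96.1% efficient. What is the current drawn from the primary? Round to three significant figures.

I_p ≈ 24.5 A

V_s = 120 × 237/775 = 36.697 V.
I_s = V_s/R = 36.697/0.477 = 76.932 A.
P_out = V_s I_s = 36.697 × 76.932 = 2823.2 W.
P_in = P_out/η = 2823.2/0.961 = 2937.7 W.
I_p = P_in/V_p = 2937.7/120 = 24.5 A.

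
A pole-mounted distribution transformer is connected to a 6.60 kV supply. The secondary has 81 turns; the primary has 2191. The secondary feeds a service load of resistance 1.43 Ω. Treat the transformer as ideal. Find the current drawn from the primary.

V_s = V_p × N_s/N_p = 6600 × 81/2191 = 244.00 V.
I_s = V_s/R = 244.00/1.43 = 170.63 A.
For an ideal transformer I_p N_p = I_s N_s, so I_p = 170.63 × 81/2191 = 6.31 A.

I_p ≈ 6.31 A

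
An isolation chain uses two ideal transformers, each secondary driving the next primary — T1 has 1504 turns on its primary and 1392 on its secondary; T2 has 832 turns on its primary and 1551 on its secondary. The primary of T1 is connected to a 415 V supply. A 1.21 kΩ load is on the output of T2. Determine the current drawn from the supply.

I_supply ≈ 1.02 A

Secondary of T1: V = 415.00 × 1392/1504 = 384.10 V.
Secondary of T2: V = 384.10 × 1551/832 = 716.02 V.
I_load = 716.02/1210 = 0.59176 A, so P_out = 716.02 × 0.59176 = 423.71 W.
All ideal ⇒ P_in = P_out, so I_supply = 423.71/415 = 1.02 A.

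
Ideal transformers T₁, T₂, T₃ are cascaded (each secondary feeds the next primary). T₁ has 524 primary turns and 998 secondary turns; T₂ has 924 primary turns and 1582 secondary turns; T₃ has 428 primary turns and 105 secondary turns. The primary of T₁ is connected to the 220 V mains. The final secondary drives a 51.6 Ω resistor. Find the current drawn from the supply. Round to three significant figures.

I_supply ≈ 2.73 A

Secondary of T₁: V = 220.00 × 998/524 = 419.01 V.
Secondary of T₂: V = 419.01 × 1582/924 = 717.39 V.
Secondary of T₃: V = 717.39 × 105/428 = 176.00 V.
I_load = 176.00/51.6 = 3.4108 A, so P_out = 176.00 × 3.4108 = 600.28 W.
All ideal ⇒ P_in = P_out, so I_supply = 600.28/220 = 2.73 A.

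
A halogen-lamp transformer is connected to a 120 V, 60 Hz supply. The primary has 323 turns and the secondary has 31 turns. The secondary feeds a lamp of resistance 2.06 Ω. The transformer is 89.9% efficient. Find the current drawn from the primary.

V_s = 120 × 31/323 = 11.517 V.
I_s = V_s/R = 11.517/2.06 = 5.5908 A.
P_out = V_s I_s = 11.517 × 5.5908 = 64.389 W.
P_in = P_out/η = 64.389/0.899 = 71.623 W.
I_p = P_in/V_p = 71.623/120 = 0.597 A.

I_p ≈ 0.597 A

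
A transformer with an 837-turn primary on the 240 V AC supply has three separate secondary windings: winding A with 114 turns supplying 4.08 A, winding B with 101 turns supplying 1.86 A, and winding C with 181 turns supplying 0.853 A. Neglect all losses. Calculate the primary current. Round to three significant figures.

I_p ≈ 0.965 A

V_A = 240 × 114/837 = 32.688 V; V_B = 240 × 101/837 = 28.961 V; V_C = 240 × 181/837 = 51.900 V.
P_out = V_A I_A + V_B I_B + V_C I_C = 32.688×4.08 + 28.961×1.86 + 51.900×0.853 = 133.37 + 53.867 + 44.270 = 231.50 W.
Ideal ⇒ P_in = P_out, so I_p = P_out/V_p = 231.50/240 = 0.965 A.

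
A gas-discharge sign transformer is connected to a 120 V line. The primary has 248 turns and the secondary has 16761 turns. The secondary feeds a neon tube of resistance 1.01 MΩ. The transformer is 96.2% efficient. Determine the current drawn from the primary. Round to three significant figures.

I_p ≈ 0.564 A

V_s = 120 × 16761/248 = 8110.2 V.
I_s = V_s/R = 8110.2/(1.01×10^6) = 0.0080299 A.
P_out = V_s I_s = 8110.2 × 0.0080299 = 65.123 W.
P_in = P_out/η = 65.123/0.962 = 67.696 W.
I_p = P_in/V_p = 67.696/120 = 0.564 A.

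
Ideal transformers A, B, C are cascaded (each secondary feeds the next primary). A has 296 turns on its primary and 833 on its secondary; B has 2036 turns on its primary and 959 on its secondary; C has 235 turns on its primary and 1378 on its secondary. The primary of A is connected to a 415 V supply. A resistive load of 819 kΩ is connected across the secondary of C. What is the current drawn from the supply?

After A: V = 415.00 × 833/296 = 1167.9 V.
After B: V = 1167.9 × 959/2036 = 550.10 V.
After C: V = 550.10 × 1378/235 = 3225.7 V.
I_load = 3225.7/819000 = 0.0039386 A, so P_out = 3225.7 × 0.0039386 = 12.705 W.
All ideal ⇒ P_in = P_out, so I_supply = 12.705/415 = 0.0306 A.

I_supply ≈ 0.0306 A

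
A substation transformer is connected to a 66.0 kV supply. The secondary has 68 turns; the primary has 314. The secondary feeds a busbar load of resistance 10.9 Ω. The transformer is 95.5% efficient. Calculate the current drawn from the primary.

V_s = 66000 × 68/314 = 14293 V.
I_s = V_s/R = 14293/10.9 = 1311.3 A.
P_out = V_s I_s = 14293 × 1311.3 = 1.8742×10^7 W.
P_in = P_out/η = 1.8742×10^7/0.955 = 1.9625×10^7 W.
I_p = P_in/V_p = 1.9625×10^7/66000 = 297 A.

I_p ≈ 297 A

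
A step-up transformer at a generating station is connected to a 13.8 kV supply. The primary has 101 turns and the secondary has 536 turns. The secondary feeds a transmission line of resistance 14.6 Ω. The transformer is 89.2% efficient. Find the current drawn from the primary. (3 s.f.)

I_p ≈ 29800 A

V_s = 13800 × 536/101 = 73236 V.
I_s = V_s/R = 73236/14.6 = 5016.1 A.
P_out = V_s I_s = 73236 × 5016.1 = 3.6736×10^8 W.
P_in = P_out/η = 3.6736×10^8/0.892 = 4.1184×10^8 W.
I_p = P_in/V_p = 4.1184×10^8/13800 = 29800 A.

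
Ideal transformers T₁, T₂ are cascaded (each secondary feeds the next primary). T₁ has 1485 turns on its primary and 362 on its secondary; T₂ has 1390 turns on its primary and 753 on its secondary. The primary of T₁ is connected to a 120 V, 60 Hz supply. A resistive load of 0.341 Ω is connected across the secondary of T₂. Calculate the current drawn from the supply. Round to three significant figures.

I_supply ≈ 6.14 A

After T₁: V = 120.00 × 362/1485 = 29.253 V.
After T₂: V = 29.253 × 753/1390 = 15.847 V.
I_load = 15.847/0.341 = 46.472 A, so P_out = 15.847 × 46.472 = 736.43 W.
All ideal ⇒ P_in = P_out, so I_supply = 736.43/120 = 6.14 A.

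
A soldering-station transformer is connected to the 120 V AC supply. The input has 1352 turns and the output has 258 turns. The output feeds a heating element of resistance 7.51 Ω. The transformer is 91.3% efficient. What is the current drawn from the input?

I_in ≈ 0.637 A

V_out = 120 × 258/1352 = 22.899 V.
I_out = V_out/R = 22.899/7.51 = 3.0492 A.
P_out = V_out I_out = 22.899 × 3.0492 = 69.825 W.
P_in = P_out/η = 69.825/0.913 = 76.478 W.
I_in = P_in/V_in = 76.478/120 = 0.637 A.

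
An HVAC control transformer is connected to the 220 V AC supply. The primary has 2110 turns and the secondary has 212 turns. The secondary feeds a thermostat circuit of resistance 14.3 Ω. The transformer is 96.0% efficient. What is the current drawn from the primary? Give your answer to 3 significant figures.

V_s = 220 × 212/2110 = 22.104 V.
I_s = V_s/R = 22.104/14.3 = 1.5458 A.
P_out = V_s I_s = 22.104 × 1.5458 = 34.168 W.
P_in = P_out/η = 34.168/0.960 = 35.591 W.
I_p = P_in/V_p = 35.591/220 = 0.162 A.

I_p ≈ 0.162 A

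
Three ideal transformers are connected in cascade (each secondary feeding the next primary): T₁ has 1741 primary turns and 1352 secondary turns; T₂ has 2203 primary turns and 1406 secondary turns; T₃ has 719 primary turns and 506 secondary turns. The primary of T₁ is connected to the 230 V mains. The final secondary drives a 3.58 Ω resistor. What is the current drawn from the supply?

After T₁: V = 230.00 × 1352/1741 = 178.61 V.
After T₂: V = 178.61 × 1406/2203 = 113.99 V.
After T₃: V = 113.99 × 506/719 = 80.223 V.
I_load = 80.223/3.58 = 22.409 A, so P_out = 80.223 × 22.409 = 1797.7 W.
All ideal ⇒ P_in = P_out, so I_supply = 1797.7/230 = 7.82 A.

I_supply ≈ 7.82 A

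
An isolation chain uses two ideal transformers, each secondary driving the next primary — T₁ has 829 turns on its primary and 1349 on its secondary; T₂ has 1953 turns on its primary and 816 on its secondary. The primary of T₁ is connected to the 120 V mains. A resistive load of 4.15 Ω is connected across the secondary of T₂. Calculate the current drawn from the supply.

I_supply ≈ 13.4 A

Secondary of T₁: V = 120.00 × 1349/829 = 195.27 V.
Secondary of T₂: V = 195.27 × 816/1953 = 81.588 V.
I_load = 81.588/4.15 = 19.660 A, so P_out = 81.588 × 19.660 = 1604.0 W.
All ideal ⇒ P_in = P_out, so I_supply = 1604.0/120 = 13.4 A.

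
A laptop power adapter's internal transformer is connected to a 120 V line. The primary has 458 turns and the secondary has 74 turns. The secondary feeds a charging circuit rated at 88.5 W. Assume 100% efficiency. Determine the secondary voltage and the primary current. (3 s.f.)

V_s ≈ 19.4 V, I_p ≈ 0.737 A

V_s = V_p × N_s/N_p = 120 × 74/458 = 19.389 V.
I_s = P/V_s = 88.5/19.389 = 4.5645 A.
I_p = I_s × N_s/N_p = 4.5645 × 74/458 = 0.737 A.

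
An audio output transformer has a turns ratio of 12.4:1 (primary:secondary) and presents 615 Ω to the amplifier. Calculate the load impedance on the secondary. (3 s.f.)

Z_s ≈ 4.00 Ω

Z_s = Z_p/(N_p/N_s)² = 615/12.4² = 4.00 Ω.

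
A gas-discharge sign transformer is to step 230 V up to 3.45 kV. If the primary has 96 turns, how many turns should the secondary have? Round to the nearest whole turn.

N_s/N_p = V_s/V_p, so N_s = 96 × 3450/230 = 1440.0 ≈ 1440 turns.

N_s = 1440 turns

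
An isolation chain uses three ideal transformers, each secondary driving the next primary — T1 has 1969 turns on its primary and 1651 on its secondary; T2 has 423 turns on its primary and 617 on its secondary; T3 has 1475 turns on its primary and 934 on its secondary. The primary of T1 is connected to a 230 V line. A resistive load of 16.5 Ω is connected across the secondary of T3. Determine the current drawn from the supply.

Secondary of T1: V = 230.00 × 1651/1969 = 192.85 V.
Secondary of T2: V = 192.85 × 617/423 = 281.30 V.
Secondary of T3: V = 281.30 × 934/1475 = 178.13 V.
I_load = 178.13/16.5 = 10.796 A, so P_out = 178.13 × 10.796 = 1923.0 W.
All ideal ⇒ P_in = P_out, so I_supply = 1923.0/230 = 8.36 A.

I_supply ≈ 8.36 A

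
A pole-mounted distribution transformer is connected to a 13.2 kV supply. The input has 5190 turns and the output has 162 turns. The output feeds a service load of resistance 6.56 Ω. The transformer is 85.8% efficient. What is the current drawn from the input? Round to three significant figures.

I_in ≈ 2.28 A

V_out = 13200 × 162/5190 = 412.02 V.
I_out = V_out/R = 412.02/6.56 = 62.808 A.
P_out = V_out I_out = 412.02 × 62.808 = 25879 W.
P_in = P_out/η = 25879/0.858 = 30161 W.
I_in = P_in/V_in = 30161/13200 = 2.28 A.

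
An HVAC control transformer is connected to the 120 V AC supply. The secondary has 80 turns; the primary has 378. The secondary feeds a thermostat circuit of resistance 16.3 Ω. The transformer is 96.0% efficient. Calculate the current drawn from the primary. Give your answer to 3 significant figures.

V_s = 120 × 80/378 = 25.397 V.
I_s = V_s/R = 25.397/16.3 = 1.5581 A.
P_out = V_s I_s = 25.397 × 1.5581 = 39.570 W.
P_in = P_out/η = 39.570/0.960 = 41.219 W.
I_p = P_in/V_p = 41.219/120 = 0.343 A.

I_p ≈ 0.343 A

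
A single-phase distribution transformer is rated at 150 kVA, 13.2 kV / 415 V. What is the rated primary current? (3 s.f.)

I_p ≈ 11.4 A

I_p = S/V_p = 150000/13200 = 11.4 A.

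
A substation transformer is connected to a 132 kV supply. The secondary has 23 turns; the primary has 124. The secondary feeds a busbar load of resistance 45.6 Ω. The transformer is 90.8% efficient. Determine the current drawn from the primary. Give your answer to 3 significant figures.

I_p ≈ 110 A

V_s = 132000 × 23/124 = 24484 V.
I_s = V_s/R = 24484/45.6 = 536.93 A.
P_out = V_s I_s = 24484 × 536.93 = 1.3146×10^7 W.
P_in = P_out/η = 1.3146×10^7/0.908 = 1.4478×10^7 W.
I_p = P_in/V_p = 1.4478×10^7/132000 = 110 A.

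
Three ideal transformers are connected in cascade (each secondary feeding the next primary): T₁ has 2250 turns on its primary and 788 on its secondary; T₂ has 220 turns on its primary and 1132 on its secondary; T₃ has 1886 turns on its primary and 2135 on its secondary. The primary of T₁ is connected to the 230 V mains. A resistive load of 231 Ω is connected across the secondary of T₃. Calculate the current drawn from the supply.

I_supply ≈ 4.14 A

Secondary of T₁: V = 230.00 × 788/2250 = 80.551 V.
Secondary of T₂: V = 80.551 × 1132/220 = 414.47 V.
Secondary of T₃: V = 414.47 × 2135/1886 = 469.19 V.
I_load = 469.19/231 = 2.0311 A, so P_out = 469.19 × 2.0311 = 953.00 W.
All ideal ⇒ P_in = P_out, so I_supply = 953.00/230 = 4.14 A.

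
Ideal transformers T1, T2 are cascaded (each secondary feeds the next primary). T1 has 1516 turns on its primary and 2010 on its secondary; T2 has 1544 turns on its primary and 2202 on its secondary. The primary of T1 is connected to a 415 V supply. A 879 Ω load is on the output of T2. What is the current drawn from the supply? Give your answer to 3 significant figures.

I_supply ≈ 1.69 A

Secondary of T1: V = 415.00 × 2010/1516 = 550.23 V.
Secondary of T2: V = 550.23 × 2202/1544 = 784.72 V.
I_load = 784.72/879 = 0.89274 A, so P_out = 784.72 × 0.89274 = 700.55 W.
All ideal ⇒ P_in = P_out, so I_supply = 700.55/415 = 1.69 A.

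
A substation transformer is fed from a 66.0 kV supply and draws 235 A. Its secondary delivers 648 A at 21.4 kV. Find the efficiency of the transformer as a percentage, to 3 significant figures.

η ≈ 89.4%

P_in = 66000 × 235 = 1.55100×10^7 W.
P_out = 21400 × 648 = 1.38672×10^7 W.
η = P_out/P_in = 1.38672×10^7/(1.55100×10^7) = 0.894.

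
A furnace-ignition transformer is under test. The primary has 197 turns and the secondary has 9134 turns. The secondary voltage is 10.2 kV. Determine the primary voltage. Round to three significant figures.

V_p/V_s = N_p/N_s, so V_p = 10200 × 197/9134 = 220 V.

V_p ≈ 220 V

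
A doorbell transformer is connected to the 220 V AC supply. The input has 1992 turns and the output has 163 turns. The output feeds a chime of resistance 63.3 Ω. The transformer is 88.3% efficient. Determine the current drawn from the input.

I_in ≈ 0.0264 A

V_out = 220 × 163/1992 = 18.002 V.
I_out = V_out/R = 18.002/63.3 = 0.28439 A.
P_out = V_out I_out = 18.002 × 0.28439 = 5.1196 W.
P_in = P_out/η = 5.1196/0.883 = 5.7980 W.
I_in = P_in/V_in = 5.7980/220 = 0.0264 A.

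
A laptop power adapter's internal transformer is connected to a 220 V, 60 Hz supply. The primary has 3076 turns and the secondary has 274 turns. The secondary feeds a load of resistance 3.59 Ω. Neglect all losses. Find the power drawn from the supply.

P ≈ 107 W

V_s = V_p × N_s/N_p = 220 × 274/3076 = 19.597 V.
I_s = V_s/R = 19.597/3.59 = 5.4587 A.
I_p = I_s × N_s/N_p = 5.4587 × 274/3076 = 0.48625 A.
P = V_p I_p = 220 × 0.48625 = 107 W.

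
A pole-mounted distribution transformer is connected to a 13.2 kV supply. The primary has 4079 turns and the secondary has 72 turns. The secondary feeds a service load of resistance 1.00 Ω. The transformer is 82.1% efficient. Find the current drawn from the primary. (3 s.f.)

V_s = 13200 × 72/4079 = 233.00 V.
I_s = V_s/R = 233.00/1.00 = 233.00 A.
P_out = V_s I_s = 233.00 × 233.00 = 54288 W.
P_in = P_out/η = 54288/0.821 = 66124 W.
I_p = P_in/V_p = 66124/13200 = 5.01 A.

I_p ≈ 5.01 A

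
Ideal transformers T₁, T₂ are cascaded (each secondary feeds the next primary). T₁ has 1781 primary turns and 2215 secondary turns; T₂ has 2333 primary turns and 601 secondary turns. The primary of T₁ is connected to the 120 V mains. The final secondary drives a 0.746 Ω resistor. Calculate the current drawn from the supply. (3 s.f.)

Secondary of T₁: V = 120.00 × 2215/1781 = 149.24 V.
Secondary of T₂: V = 149.24 × 601/2333 = 38.446 V.
I_load = 38.446/0.746 = 51.536 A, so P_out = 38.446 × 51.536 = 1981.4 W.
All ideal ⇒ P_in = P_out, so I_supply = 1981.4/120 = 16.5 A.

I_supply ≈ 16.5 A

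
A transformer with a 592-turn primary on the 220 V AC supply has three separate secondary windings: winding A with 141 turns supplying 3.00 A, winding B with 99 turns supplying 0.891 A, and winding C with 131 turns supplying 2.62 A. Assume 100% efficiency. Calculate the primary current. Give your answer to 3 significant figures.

I_p ≈ 1.44 A

V_A = 220 × 141/592 = 52.399 V; V_B = 220 × 99/592 = 36.791 V; V_C = 220 × 131/592 = 48.682 V.
P_out = V_A I_A + V_B I_B + V_C I_C = 52.399×3.00 + 36.791×0.891 + 48.682×2.62 = 157.20 + 32.780 + 127.55 = 317.52 W.
Ideal ⇒ P_in = P_out, so I_p = P_out/V_p = 317.52/220 = 1.44 A.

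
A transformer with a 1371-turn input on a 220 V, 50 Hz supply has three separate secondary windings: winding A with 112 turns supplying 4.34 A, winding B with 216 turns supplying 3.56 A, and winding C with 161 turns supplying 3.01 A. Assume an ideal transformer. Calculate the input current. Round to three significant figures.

I_in ≈ 1.27 A

V_A = 220 × 112/1371 = 17.972 V; V_B = 220 × 216/1371 = 34.661 V; V_C = 220 × 161/1371 = 25.835 V.
P_out = V_A I_A + V_B I_B + V_C I_C = 17.972×4.34 + 34.661×3.56 + 25.835×3.01 = 78.000 + 123.39 + 77.764 = 279.16 W.
Ideal ⇒ P_in = P_out, so I_in = P_out/V_in = 279.16/220 = 1.27 A.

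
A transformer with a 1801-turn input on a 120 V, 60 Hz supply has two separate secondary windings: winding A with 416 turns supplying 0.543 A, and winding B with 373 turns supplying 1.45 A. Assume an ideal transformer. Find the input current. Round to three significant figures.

V_A = 120 × 416/1801 = 27.718 V; V_B = 120 × 373/1801 = 24.853 V.
P_out = V_A I_A + V_B I_B = 27.718×0.543 + 24.853×1.45 = 15.051 + 36.037 = 51.087 W.
Ideal ⇒ P_in = P_out, so I_in = P_out/V_in = 51.087/120 = 0.426 A.

I_in ≈ 0.426 A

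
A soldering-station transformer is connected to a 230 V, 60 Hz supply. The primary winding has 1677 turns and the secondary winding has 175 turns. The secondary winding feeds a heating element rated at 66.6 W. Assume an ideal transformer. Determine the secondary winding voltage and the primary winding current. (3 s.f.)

V_s = V_p × N_s/N_p = 230 × 175/1677 = 24.001 V.
I_s = P/V_s = 66.6/24.001 = 2.7749 A.
I_p = I_s × N_s/N_p = 2.7749 × 175/1677 = 0.290 A.

V_s ≈ 24.0 V, I_p ≈ 0.290 A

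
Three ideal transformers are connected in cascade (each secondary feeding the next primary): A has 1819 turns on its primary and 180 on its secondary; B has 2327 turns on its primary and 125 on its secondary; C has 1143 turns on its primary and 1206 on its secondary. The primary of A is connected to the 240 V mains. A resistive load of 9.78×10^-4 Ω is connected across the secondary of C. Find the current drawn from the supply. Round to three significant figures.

Secondary of A: V = 240.00 × 180/1819 = 23.749 V.
Secondary of B: V = 23.749 × 125/2327 = 1.2757 V.
Secondary of C: V = 1.2757 × 1206/1143 = 1.3461 V.
I_load = 1.3461/(9.78×10^-4) = 1376.3 A, so P_out = 1.3461 × 1376.3 = 1852.6 W.
All ideal ⇒ P_in = P_out, so I_supply = 1852.6/240 = 7.72 A.

I_supply ≈ 7.72 A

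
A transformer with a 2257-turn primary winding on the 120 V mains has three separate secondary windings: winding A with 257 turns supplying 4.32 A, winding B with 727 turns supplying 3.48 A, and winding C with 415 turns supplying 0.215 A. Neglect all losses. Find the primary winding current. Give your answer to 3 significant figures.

V_A = 120 × 257/2257 = 13.664 V; V_B = 120 × 727/2257 = 38.653 V; V_C = 120 × 415/2257 = 22.065 V.
P_out = V_A I_A + V_B I_B + V_C I_C = 13.664×4.32 + 38.653×3.48 + 22.065×0.215 = 59.029 + 134.51 + 4.7439 = 198.29 W.
Ideal ⇒ P_in = P_out, so I_p = P_out/V_p = 198.29/120 = 1.65 A.

I_p ≈ 1.65 A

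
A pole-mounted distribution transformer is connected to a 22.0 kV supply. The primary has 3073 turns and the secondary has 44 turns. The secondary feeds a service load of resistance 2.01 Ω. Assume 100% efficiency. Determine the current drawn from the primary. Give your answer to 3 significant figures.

I_p ≈ 2.24 A

V_s = V_p × N_s/N_p = 22000 × 44/3073 = 315.00 V.
I_s = V_s/R = 315.00/2.01 = 156.72 A.
For an ideal transformer I_p N_p = I_s N_s, so I_p = 156.72 × 44/3073 = 2.24 A.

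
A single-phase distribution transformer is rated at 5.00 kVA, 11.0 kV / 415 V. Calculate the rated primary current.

I_p ≈ 0.455 A

I_p = S/V_p = 5000/11000 = 0.455 A.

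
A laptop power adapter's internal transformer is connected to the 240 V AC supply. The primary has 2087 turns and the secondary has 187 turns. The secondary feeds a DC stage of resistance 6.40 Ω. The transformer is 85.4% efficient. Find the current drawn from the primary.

I_p ≈ 0.353 A

V_s = 240 × 187/2087 = 21.505 V.
I_s = V_s/R = 21.505/6.40 = 3.3601 A.
P_out = V_s I_s = 21.505 × 3.3601 = 72.257 W.
P_in = P_out/η = 72.257/0.854 = 84.610 W.
I_p = P_in/V_p = 84.610/240 = 0.353 A.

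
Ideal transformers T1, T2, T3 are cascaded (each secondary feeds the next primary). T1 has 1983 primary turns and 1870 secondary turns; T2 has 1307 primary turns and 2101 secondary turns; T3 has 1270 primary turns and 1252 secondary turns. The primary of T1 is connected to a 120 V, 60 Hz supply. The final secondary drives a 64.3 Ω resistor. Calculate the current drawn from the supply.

I_supply ≈ 4.17 A

Secondary of T1: V = 120.00 × 1870/1983 = 113.16 V.
Secondary of T2: V = 113.16 × 2101/1307 = 181.91 V.
Secondary of T3: V = 181.91 × 1252/1270 = 179.33 V.
I_load = 179.33/64.3 = 2.7889 A, so P_out = 179.33 × 2.7889 = 500.14 W.
All ideal ⇒ P_in = P_out, so I_supply = 500.14/120 = 4.17 A.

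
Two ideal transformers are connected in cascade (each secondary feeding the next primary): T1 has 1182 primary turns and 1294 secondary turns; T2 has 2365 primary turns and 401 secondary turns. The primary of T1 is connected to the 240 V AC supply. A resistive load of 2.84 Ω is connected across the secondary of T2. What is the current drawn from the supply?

After T1: V = 240.00 × 1294/1182 = 262.74 V.
After T2: V = 262.74 × 401/2365 = 44.549 V.
I_load = 44.549/2.84 = 15.686 A, so P_out = 44.549 × 15.686 = 698.82 W.
All ideal ⇒ P_in = P_out, so I_supply = 698.82/240 = 2.91 A.

I_supply ≈ 2.91 A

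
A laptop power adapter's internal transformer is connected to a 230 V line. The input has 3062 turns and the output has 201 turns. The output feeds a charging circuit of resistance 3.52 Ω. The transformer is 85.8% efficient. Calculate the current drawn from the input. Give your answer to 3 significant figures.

V_out = 230 × 201/3062 = 15.098 V.
I_out = V_out/R = 15.098/3.52 = 4.2892 A.
P_out = V_out I_out = 15.098 × 4.2892 = 64.758 W.
P_in = P_out/η = 64.758/0.858 = 75.476 W.
I_in = P_in/V_in = 75.476/230 = 0.328 A.

I_in ≈ 0.328 A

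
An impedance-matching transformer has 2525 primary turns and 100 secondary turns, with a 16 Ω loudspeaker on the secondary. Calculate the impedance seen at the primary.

Z_p ≈ 10200 Ω

Z_p = (N_p/N_s)² × Z_s = (2525/100)² × 16 = 10200 Ω.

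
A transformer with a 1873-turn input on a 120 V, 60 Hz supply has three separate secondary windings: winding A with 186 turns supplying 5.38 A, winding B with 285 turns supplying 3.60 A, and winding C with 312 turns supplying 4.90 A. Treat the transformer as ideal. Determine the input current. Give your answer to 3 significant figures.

V_A = 120 × 186/1873 = 11.917 V; V_B = 120 × 285/1873 = 18.259 V; V_C = 120 × 312/1873 = 19.989 V.
P_out = V_A I_A + V_B I_B + V_C I_C = 11.917×5.38 + 18.259×3.60 + 19.989×4.90 = 64.112 + 65.734 + 97.948 = 227.79 W.
Ideal ⇒ P_in = P_out, so I_in = P_out/V_in = 227.79/120 = 1.90 A.

I_in ≈ 1.90 A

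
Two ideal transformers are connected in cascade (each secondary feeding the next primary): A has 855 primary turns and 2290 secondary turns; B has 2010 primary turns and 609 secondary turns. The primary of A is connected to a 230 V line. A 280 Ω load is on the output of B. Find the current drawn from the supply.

I_supply ≈ 0.541 A

Secondary of A: V = 230.00 × 2290/855 = 616.02 V.
Secondary of B: V = 616.02 × 609/2010 = 186.65 V.
I_load = 186.65/280 = 0.66659 A, so P_out = 186.65 × 0.66659 = 124.42 W.
All ideal ⇒ P_in = P_out, so I_supply = 124.42/230 = 0.541 A.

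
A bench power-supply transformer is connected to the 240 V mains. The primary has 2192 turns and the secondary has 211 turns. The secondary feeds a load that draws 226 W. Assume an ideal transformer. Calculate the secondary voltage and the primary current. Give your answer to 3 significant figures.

V_s ≈ 23.1 V, I_p ≈ 0.942 A

V_s = V_p × N_s/N_p = 240 × 211/2192 = 23.102 V.
I_s = P/V_s = 226/23.102 = 9.7826 A.
I_p = I_s × N_s/N_p = 9.7826 × 211/2192 = 0.942 A.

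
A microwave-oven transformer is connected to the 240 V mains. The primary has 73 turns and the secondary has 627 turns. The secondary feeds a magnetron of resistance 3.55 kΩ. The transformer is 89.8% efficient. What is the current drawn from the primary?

V_s = 240 × 627/73 = 2061.4 V.
I_s = V_s/R = 2061.4/3550 = 0.58067 A.
P_out = V_s I_s = 2061.4 × 0.58067 = 1197.0 W.
P_in = P_out/η = 1197.0/0.898 = 1332.9 W.
I_p = P_in/V_p = 1332.9/240 = 5.55 A.

I_p ≈ 5.55 A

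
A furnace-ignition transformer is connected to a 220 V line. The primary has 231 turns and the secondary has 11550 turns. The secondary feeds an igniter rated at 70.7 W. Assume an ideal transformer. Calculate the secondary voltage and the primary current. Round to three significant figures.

V_s ≈ 11000 V, I_p ≈ 0.321 A

V_s = V_p × N_s/N_p = 220 × 11550/231 = 11000 V.
I_s = P/V_s = 70.7/11000 = 0.0064273 A.
I_p = I_s × N_s/N_p = 0.0064273 × 11550/231 = 0.321 A.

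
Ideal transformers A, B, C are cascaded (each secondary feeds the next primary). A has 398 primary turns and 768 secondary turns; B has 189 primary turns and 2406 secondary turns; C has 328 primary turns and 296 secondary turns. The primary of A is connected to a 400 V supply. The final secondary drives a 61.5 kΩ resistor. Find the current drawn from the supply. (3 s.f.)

After A: V = 400.00 × 768/398 = 771.86 V.
After B: V = 771.86 × 2406/189 = 9825.9 V.
After C: V = 9825.9 × 296/328 = 8867.3 V.
I_load = 8867.3/61500 = 0.14418 A, so P_out = 8867.3 × 0.14418 = 1278.5 W.
All ideal ⇒ P_in = P_out, so I_supply = 1278.5/400 = 3.20 A.

I_supply ≈ 3.20 A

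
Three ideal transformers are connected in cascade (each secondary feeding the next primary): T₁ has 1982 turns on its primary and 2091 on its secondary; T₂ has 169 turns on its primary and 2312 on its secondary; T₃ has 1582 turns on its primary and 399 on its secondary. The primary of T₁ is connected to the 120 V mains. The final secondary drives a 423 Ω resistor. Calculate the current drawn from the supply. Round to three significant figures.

I_supply ≈ 3.76 A

Secondary of T₁: V = 120.00 × 2091/1982 = 126.60 V.
Secondary of T₂: V = 126.60 × 2312/169 = 1731.9 V.
Secondary of T₃: V = 1731.9 × 399/1582 = 436.82 V.
I_load = 436.82/423 = 1.0327 A, so P_out = 436.82 × 1.0327 = 451.08 W.
All ideal ⇒ P_in = P_out, so I_supply = 451.08/120 = 3.76 A.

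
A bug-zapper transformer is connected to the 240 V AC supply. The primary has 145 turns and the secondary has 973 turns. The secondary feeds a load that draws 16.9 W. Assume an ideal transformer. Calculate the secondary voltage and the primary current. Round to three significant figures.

V_s ≈ 1610 V, I_p ≈ 0.0704 A

V_s = V_p × N_s/N_p = 240 × 973/145 = 1610.5 V.
I_s = P/V_s = 16.9/1610.5 = 0.010494 A.
I_p = I_s × N_s/N_p = 0.010494 × 973/145 = 0.0704 A.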